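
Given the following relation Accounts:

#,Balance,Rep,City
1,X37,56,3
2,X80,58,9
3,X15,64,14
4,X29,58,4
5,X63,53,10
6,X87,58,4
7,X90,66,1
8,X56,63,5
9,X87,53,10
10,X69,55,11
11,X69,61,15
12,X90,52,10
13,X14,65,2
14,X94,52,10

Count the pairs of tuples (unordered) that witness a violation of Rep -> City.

2

Rep=58: violating pairs (2,4), (2,6) — 2 pairs.
Rep=53: all 2 rows agree on City — 0 pairs.
Rep=52: all 2 rows agree on City — 0 pairs.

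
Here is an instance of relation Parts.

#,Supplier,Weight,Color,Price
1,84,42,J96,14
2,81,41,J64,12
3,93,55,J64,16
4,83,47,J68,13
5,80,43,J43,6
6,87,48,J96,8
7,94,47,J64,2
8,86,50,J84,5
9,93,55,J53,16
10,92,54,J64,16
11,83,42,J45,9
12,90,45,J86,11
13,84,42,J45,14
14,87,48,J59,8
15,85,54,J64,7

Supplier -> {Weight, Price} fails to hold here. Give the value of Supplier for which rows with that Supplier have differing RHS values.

83

Supplier=84: rows 1, 13 → {Weight,Price} = (42, 14), (42, 14) ✓
Supplier=81: row 2 → {Weight,Price} = (41, 12) ✓
Supplier=93: rows 3, 9 → {Weight,Price} = (55, 16), (55, 16) ✓
Supplier=83: rows 4, 11 → {Weight,Price} takes values {(47, 13), (42, 9)} — violation
Supplier=80: row 5 → {Weight,Price} = (43, 6) ✓
Supplier=87: rows 6, 14 → {Weight,Price} = (48, 8), (48, 8) ✓
Supplier=94: row 7 → {Weight,Price} = (47, 2) ✓
Supplier=86: row 8 → {Weight,Price} = (50, 5) ✓
Supplier=92: row 10 → {Weight,Price} = (54, 16) ✓
Supplier=90: row 12 → {Weight,Price} = (45, 11) ✓
Supplier=85: row 15 → {Weight,Price} = (54, 7) ✓
The only Supplier value with inconsistent RHS is Supplier=83.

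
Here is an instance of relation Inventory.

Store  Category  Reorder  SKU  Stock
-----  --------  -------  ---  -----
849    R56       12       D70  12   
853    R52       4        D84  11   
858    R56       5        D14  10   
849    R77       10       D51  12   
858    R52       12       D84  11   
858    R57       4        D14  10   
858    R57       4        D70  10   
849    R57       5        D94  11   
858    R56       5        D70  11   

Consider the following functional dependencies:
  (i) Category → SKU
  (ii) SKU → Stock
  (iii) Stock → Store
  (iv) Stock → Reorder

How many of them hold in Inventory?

(i) Category → SKU: Category=R56: 3 rows → SKU takes values {D70, D14} — violation; Category=R57: 3 rows → SKU takes values {D14, D70, D94} — violation — fails.
(ii) SKU → Stock: SKU=D70: 3 rows → Stock takes values {12, 10, 11} — violation — fails.
(iii) Stock → Store: Stock=11: 4 rows → Store takes values {853, 858, 849} — violation — fails.
(iv) Stock → Reorder: Stock=12: 2 rows → Reorder takes values {12, 10} — violation; Stock=11: 4 rows → Reorder takes values {4, 12, 5} — violation; Stock=10: 3 rows → Reorder takes values {5, 4} — violation — fails.
None of the 4 dependencies hold.

0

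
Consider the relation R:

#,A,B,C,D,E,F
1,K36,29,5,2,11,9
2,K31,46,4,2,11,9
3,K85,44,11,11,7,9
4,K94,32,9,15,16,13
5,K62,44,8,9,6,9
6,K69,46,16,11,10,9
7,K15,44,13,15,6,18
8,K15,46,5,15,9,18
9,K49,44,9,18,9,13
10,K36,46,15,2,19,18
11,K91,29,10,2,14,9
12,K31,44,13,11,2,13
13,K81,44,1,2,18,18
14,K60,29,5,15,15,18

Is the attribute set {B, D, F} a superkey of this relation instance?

Rows 1 and 11 have the same {B, D, F} value (B=29, D=2, F=9) but are distinct tuples, so {B, D, F} does not determine every attribute — not a superkey.

No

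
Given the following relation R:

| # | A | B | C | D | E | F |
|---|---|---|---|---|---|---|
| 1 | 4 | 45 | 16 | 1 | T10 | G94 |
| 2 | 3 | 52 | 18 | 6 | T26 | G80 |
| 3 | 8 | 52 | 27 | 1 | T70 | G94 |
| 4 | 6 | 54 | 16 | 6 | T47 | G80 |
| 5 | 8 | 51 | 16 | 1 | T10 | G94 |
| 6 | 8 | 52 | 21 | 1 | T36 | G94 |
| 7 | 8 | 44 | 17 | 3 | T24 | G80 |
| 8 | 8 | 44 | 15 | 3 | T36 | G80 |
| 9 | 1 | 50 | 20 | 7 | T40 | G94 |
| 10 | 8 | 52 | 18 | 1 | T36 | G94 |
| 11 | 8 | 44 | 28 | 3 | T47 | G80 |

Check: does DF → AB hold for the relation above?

No

(D=1, F=G94): rows 1, 3, 5, 6, 10 → {A,B} takes values {(4, 45), (8, 52), (8, 51)} — violation
(D=6, F=G80): rows 2, 4 → {A,B} takes values {(3, 52), (6, 54)} — violation
(D=3, F=G80): rows 7, 8, 11 → {A,B} = (8, 44), (8, 44), (8, 44) ✓
(D=7, F=G94): row 9 → {A,B} = (1, 50) ✓
Two rows agree on DF but differ on AB, so DF → AB does not hold.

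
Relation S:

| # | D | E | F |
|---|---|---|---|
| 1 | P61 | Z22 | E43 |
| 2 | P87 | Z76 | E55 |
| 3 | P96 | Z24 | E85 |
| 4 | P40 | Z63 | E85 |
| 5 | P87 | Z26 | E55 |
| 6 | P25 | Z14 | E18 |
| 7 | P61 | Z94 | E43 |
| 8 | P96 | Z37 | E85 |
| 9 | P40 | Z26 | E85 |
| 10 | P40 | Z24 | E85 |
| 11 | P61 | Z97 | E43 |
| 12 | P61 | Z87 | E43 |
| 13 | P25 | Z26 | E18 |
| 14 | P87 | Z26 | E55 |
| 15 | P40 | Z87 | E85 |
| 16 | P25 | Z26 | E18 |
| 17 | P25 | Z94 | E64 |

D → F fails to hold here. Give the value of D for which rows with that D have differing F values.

P25

D=P61: rows 1, 7, 11, 12 → F = E43, E43, E43, E43 ✓
D=P87: rows 2, 5, 14 → F = E55, E55, E55 ✓
D=P96: rows 3, 8 → F = E85, E85 ✓
D=P40: rows 4, 9, 10, 15 → F = E85, E85, E85, E85 ✓
D=P25: rows 6, 13, 16, 17 → F takes values {E18, E64} — violation
The only D value with inconsistent F is D=P25.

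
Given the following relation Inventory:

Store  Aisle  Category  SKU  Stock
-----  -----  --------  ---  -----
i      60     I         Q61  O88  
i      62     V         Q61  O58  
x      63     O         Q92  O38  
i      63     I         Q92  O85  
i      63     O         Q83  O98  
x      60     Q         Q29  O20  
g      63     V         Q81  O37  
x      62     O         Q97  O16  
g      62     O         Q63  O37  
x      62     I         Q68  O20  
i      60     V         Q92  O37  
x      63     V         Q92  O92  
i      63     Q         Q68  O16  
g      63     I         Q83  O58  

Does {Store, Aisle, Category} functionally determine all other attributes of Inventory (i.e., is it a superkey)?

Yes

All 14 rows have distinct {Store, Aisle, Category} values, so {Store, Aisle, Category} → (all attributes) holds and {Store, Aisle, Category} is a superkey.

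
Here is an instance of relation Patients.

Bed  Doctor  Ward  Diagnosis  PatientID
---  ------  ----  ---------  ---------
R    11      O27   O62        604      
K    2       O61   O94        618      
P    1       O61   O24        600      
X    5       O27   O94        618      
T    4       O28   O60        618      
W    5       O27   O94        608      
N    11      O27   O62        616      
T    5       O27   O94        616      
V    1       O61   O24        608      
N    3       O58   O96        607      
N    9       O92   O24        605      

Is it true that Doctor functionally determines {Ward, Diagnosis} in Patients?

Doctor=11: 2 rows → {Ward,Diagnosis} = (O27, O62), (O27, O62) ✓
Doctor=2: 1 row → {Ward,Diagnosis} = (O61, O94) ✓
Doctor=1: 2 rows → {Ward,Diagnosis} = (O61, O24), (O61, O24) ✓
Doctor=5: 3 rows → {Ward,Diagnosis} = (O27, O94), (O27, O94), (O27, O94) ✓
Doctor=4: 1 row → {Ward,Diagnosis} = (O28, O60) ✓
Doctor=3: 1 row → {Ward,Diagnosis} = (O58, O96) ✓
Doctor=9: 1 row → {Ward,Diagnosis} = (O92, O24) ✓
Every Doctor value is associated with a single {Ward, Diagnosis} value, so Doctor -> {Ward, Diagnosis} holds.

Yes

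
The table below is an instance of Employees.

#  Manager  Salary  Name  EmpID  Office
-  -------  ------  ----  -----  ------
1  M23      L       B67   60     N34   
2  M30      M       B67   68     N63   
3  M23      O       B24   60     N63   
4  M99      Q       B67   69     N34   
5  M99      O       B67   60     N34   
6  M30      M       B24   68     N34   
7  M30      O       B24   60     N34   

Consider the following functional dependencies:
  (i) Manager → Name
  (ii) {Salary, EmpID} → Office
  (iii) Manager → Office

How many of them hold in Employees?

(i) Manager → Name: Manager=M23: rows 1, 3 → Name takes values {B67, B24} — violation; Manager=M30: rows 2, 6, 7 → Name takes values {B67, B24} — violation — fails.
(ii) {Salary, EmpID} → Office: (Salary=M, EmpID=68): rows 2, 6 → Office takes values {N63, N34} — violation; (Salary=O, EmpID=60): rows 3, 5, 7 → Office takes values {N63, N34} — violation — fails.
(iii) Manager → Office: Manager=M23: rows 1, 3 → Office takes values {N34, N63} — violation; Manager=M30: rows 2, 6, 7 → Office takes values {N63, N34} — violation — fails.
None of the 3 dependencies hold.

0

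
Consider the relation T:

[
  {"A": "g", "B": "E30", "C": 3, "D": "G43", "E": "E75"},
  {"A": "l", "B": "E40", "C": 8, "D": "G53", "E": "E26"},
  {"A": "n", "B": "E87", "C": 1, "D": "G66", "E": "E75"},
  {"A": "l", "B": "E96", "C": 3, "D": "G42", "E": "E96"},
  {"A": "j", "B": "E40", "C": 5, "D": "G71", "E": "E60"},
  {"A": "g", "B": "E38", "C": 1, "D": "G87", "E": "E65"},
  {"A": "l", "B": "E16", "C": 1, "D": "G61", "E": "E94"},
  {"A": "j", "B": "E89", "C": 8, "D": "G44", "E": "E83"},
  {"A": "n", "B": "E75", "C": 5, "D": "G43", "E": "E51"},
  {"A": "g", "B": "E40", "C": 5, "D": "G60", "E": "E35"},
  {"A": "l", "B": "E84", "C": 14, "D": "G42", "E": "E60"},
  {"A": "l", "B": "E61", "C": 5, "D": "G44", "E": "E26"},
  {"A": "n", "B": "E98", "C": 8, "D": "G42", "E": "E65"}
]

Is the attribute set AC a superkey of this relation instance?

All 13 rows have distinct AC values, so AC → (all attributes) holds and AC is a superkey.

Yes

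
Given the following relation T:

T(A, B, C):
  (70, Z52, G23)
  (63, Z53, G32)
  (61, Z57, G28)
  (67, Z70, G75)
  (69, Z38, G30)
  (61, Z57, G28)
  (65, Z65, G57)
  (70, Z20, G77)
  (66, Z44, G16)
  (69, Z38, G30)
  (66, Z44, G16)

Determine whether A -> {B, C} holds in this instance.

A=70: 2 rows → {B,C} takes values {(Z52, G23), (Z20, G77)} — violation
A=63: 1 row → {B,C} = (Z53, G32) ✓
A=61: 2 rows → {B,C} = (Z57, G28), (Z57, G28) ✓
A=67: 1 row → {B,C} = (Z70, G75) ✓
A=69: 2 rows → {B,C} = (Z38, G30), (Z38, G30) ✓
A=65: 1 row → {B,C} = (Z65, G57) ✓
A=66: 2 rows → {B,C} = (Z44, G16), (Z44, G16) ✓
Two rows agree on A but differ on {B, C}, so A -> {B, C} does not hold.

No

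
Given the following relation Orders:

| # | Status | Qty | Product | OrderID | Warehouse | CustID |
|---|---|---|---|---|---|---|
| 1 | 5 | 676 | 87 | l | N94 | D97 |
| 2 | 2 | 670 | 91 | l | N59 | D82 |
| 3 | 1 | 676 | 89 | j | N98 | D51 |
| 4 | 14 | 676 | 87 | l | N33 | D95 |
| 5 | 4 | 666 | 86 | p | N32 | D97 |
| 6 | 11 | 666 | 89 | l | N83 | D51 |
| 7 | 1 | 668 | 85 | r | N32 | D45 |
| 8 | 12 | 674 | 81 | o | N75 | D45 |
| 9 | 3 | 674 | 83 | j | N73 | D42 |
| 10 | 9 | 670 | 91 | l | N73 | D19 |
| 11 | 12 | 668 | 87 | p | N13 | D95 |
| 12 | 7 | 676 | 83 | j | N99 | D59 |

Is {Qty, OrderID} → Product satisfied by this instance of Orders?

(Qty=676, OrderID=l): rows 1, 4 → Product = 87, 87 ✓
(Qty=670, OrderID=l): rows 2, 10 → Product = 91, 91 ✓
(Qty=676, OrderID=j): rows 3, 12 → Product takes values {89, 83} — violation
(Qty=666, OrderID=p): row 5 → Product = 86 ✓
(Qty=666, OrderID=l): row 6 → Product = 89 ✓
(Qty=668, OrderID=r): row 7 → Product = 85 ✓
(Qty=674, OrderID=o): row 8 → Product = 81 ✓
(Qty=674, OrderID=j): row 9 → Product = 83 ✓
(Qty=668, OrderID=p): row 11 → Product = 87 ✓
Two rows agree on {Qty, OrderID} but differ on Product, so {Qty, OrderID} → Product does not hold.

No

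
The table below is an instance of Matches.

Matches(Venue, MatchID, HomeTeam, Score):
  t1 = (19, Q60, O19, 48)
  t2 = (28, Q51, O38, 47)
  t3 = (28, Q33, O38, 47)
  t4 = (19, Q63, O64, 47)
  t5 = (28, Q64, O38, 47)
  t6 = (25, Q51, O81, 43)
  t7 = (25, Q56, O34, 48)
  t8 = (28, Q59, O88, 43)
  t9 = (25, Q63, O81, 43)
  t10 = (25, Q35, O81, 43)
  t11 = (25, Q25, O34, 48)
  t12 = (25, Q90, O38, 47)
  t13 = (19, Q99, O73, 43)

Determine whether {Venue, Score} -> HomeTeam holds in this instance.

Yes

(Venue=19, Score=48): row 1 → HomeTeam = O19 ✓
(Venue=28, Score=47): rows 2, 3, 5 → HomeTeam = O38, O38, O38 ✓
(Venue=19, Score=47): row 4 → HomeTeam = O64 ✓
(Venue=25, Score=43): rows 6, 9, 10 → HomeTeam = O81, O81, O81 ✓
(Venue=25, Score=48): rows 7, 11 → HomeTeam = O34, O34 ✓
(Venue=28, Score=43): row 8 → HomeTeam = O88 ✓
(Venue=25, Score=47): row 12 → HomeTeam = O38 ✓
(Venue=19, Score=43): row 13 → HomeTeam = O73 ✓
Every {Venue, Score} value is associated with a single HomeTeam value, so {Venue, Score} -> HomeTeam holds.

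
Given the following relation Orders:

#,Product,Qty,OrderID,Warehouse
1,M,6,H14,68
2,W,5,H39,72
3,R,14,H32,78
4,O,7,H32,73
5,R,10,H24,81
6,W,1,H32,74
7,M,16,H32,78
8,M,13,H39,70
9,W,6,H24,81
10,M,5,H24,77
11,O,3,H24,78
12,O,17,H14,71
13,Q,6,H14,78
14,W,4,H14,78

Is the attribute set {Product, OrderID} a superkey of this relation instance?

All 14 rows have distinct {Product, OrderID} values, so {Product, OrderID} → (all attributes) holds and {Product, OrderID} is a superkey.

Yes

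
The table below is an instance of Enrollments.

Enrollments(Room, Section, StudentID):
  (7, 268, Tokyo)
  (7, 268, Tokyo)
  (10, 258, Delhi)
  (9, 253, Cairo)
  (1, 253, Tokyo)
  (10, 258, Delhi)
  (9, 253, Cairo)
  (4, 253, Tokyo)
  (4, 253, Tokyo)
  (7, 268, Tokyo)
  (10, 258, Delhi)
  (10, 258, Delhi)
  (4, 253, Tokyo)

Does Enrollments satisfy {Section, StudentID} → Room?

No

(Section=268, StudentID=Tokyo): 3 rows → Room = 7, 7, 7 ✓
(Section=258, StudentID=Delhi): 4 rows → Room = 10, 10, 10, 10 ✓
(Section=253, StudentID=Cairo): 2 rows → Room = 9, 9 ✓
(Section=253, StudentID=Tokyo): 4 rows → Room takes values {1, 4} — violation
Two rows agree on {Section, StudentID} but differ on Room, so {Section, StudentID} → Room does not hold.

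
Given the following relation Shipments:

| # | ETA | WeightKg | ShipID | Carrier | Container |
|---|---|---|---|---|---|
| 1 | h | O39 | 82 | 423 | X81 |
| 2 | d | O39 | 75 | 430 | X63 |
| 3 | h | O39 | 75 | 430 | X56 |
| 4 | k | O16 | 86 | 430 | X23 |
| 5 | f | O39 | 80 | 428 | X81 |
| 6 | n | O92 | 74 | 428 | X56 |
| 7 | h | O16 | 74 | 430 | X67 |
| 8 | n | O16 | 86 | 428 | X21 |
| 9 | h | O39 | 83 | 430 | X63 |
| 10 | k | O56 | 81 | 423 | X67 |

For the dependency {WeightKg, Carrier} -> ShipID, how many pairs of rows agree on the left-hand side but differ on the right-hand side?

3

(WeightKg=O39, Carrier=430): violating pairs (2,9), (3,9) — 2 pairs.
(WeightKg=O16, Carrier=430): violating pairs (4,7) — 1 pair.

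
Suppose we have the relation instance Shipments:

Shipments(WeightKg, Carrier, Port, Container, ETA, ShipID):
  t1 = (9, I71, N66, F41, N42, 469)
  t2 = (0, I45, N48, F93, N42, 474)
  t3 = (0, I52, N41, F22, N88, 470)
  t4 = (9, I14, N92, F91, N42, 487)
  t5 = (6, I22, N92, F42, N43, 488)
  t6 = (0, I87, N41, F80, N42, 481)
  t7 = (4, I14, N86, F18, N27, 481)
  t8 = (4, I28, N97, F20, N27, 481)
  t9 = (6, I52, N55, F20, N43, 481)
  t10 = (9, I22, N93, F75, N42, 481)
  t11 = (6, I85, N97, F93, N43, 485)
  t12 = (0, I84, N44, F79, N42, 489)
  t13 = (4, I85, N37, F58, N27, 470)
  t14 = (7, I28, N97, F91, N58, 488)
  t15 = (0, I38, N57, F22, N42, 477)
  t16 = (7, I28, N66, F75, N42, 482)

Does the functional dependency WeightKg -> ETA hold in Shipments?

No

WeightKg=9: rows 1, 4, 10 → ETA = N42, N42, N42 ✓
WeightKg=0: rows 2, 3, 6, 12, 15 → ETA takes values {N42, N88} — violation
WeightKg=6: rows 5, 9, 11 → ETA = N43, N43, N43 ✓
WeightKg=4: rows 7, 8, 13 → ETA = N27, N27, N27 ✓
WeightKg=7: rows 14, 16 → ETA takes values {N58, N42} — violation
Two rows agree on WeightKg but differ on ETA, so WeightKg -> ETA does not hold.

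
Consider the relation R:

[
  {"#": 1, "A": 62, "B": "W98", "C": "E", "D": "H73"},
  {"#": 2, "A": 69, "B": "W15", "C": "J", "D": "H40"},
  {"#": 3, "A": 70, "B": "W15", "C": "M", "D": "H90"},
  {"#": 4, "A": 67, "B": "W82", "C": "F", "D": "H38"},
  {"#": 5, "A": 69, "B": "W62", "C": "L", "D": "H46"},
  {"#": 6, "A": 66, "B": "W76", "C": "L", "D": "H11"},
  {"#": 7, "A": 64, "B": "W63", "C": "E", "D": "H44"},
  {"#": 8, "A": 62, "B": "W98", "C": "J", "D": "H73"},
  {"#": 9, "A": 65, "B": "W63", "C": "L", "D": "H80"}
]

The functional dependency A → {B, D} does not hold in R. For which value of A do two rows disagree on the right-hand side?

69

A=62: rows 1, 8 → {B,D} = (W98, H73), (W98, H73) ✓
A=69: rows 2, 5 → {B,D} takes values {(W15, H40), (W62, H46)} — violation
A=70: row 3 → {B,D} = (W15, H90) ✓
A=67: row 4 → {B,D} = (W82, H38) ✓
A=66: row 6 → {B,D} = (W76, H11) ✓
A=64: row 7 → {B,D} = (W63, H44) ✓
A=65: row 9 → {B,D} = (W63, H80) ✓
The only A value with inconsistent RHS is A=69.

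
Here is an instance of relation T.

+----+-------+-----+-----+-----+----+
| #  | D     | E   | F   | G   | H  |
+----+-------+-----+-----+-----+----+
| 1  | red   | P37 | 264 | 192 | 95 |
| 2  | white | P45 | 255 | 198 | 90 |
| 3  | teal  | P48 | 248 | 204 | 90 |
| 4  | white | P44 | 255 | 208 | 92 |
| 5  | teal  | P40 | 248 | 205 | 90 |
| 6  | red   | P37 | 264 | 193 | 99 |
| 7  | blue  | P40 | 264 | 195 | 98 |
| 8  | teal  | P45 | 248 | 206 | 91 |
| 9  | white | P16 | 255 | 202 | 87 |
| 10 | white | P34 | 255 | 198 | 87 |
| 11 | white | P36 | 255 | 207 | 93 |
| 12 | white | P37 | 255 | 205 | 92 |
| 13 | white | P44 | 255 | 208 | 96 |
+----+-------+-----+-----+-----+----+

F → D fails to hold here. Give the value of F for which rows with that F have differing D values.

264

F=264: rows 1, 6, 7 → D takes values {red, blue} — violation
F=255: rows 2, 4, 9, 10, 11, 12, 13 → D = white, white, white, white, white, white, white ✓
F=248: rows 3, 5, 8 → D = teal, teal, teal ✓
The only F value with inconsistent D is F=264.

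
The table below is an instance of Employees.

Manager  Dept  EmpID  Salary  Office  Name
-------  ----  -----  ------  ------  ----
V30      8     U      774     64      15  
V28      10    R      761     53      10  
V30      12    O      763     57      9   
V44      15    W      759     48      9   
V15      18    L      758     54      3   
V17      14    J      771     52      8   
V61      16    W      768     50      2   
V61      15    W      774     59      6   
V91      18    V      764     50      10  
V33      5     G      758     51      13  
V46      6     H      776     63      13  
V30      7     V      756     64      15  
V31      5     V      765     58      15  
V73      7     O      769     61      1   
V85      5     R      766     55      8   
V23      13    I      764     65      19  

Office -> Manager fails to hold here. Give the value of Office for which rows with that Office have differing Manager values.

50

Office=64: 2 rows → Manager = V30, V30 ✓
Office=53: 1 row → Manager = V28 ✓
Office=57: 1 row → Manager = V30 ✓
Office=48: 1 row → Manager = V44 ✓
Office=54: 1 row → Manager = V15 ✓
Office=52: 1 row → Manager = V17 ✓
Office=50: 2 rows → Manager takes values {V61, V91} — violation
Office=59: 1 row → Manager = V61 ✓
Office=51: 1 row → Manager = V33 ✓
Office=63: 1 row → Manager = V46 ✓
Office=58: 1 row → Manager = V31 ✓
Office=61: 1 row → Manager = V73 ✓
Office=55: 1 row → Manager = V85 ✓
Office=65: 1 row → Manager = V23 ✓
The only Office value with inconsistent Manager is Office=50.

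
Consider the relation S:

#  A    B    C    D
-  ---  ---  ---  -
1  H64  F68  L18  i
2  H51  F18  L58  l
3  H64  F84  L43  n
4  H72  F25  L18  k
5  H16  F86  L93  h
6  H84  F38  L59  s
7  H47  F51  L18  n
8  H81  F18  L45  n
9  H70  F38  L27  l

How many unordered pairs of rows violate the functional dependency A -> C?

1

A=H64: violating pairs (1,3) — 1 pair.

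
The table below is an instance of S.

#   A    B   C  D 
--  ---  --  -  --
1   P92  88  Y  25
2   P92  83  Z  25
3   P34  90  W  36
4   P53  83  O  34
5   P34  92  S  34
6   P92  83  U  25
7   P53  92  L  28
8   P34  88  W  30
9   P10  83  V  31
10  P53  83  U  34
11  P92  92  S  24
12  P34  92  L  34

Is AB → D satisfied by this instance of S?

Yes

(A=P92, B=88): row 1 → D = 25 ✓
(A=P92, B=83): rows 2, 6 → D = 25, 25 ✓
(A=P34, B=90): row 3 → D = 36 ✓
(A=P53, B=83): rows 4, 10 → D = 34, 34 ✓
(A=P34, B=92): rows 5, 12 → D = 34, 34 ✓
(A=P53, B=92): row 7 → D = 28 ✓
(A=P34, B=88): row 8 → D = 30 ✓
(A=P10, B=83): row 9 → D = 31 ✓
(A=P92, B=92): row 11 → D = 24 ✓
Every AB value is associated with a single D value, so AB → D holds.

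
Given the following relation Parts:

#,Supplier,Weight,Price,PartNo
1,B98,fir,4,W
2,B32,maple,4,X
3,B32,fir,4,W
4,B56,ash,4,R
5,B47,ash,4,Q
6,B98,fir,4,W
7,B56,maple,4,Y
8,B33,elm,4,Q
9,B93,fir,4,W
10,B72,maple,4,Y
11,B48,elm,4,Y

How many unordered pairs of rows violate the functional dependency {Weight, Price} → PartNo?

(Weight=fir, Price=4): all 4 rows agree on PartNo — 0 pairs.
(Weight=maple, Price=4): violating pairs (2,7), (2,10) — 2 pairs.
(Weight=ash, Price=4): violating pairs (4,5) — 1 pair.
(Weight=elm, Price=4): violating pairs (8,11) — 1 pair.

4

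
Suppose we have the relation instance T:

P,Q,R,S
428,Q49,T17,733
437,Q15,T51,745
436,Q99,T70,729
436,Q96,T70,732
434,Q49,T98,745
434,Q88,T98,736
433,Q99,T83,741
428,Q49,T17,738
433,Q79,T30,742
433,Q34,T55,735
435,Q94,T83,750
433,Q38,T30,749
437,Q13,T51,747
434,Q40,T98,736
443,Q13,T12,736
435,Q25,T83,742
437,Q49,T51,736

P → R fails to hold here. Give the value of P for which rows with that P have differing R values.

433

P=428: 2 rows → R = T17, T17 ✓
P=437: 3 rows → R = T51, T51, T51 ✓
P=436: 2 rows → R = T70, T70 ✓
P=434: 3 rows → R = T98, T98, T98 ✓
P=433: 4 rows → R takes values {T83, T30, T55} — violation
P=435: 2 rows → R = T83, T83 ✓
P=443: 1 row → R = T12 ✓
The only P value with inconsistent R is P=433.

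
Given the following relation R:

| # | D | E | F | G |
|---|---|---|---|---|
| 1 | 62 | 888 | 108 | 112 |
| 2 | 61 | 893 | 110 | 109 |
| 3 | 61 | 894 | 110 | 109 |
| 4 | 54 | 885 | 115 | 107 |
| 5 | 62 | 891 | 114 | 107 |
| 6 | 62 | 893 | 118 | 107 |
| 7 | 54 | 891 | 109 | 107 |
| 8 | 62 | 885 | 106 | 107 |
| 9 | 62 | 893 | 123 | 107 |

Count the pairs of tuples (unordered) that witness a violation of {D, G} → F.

7

(D=61, G=109): all 2 rows agree on F — 0 pairs.
(D=54, G=107): violating pairs (4,7) — 1 pair.
(D=62, G=107): violating pairs (5,6), (5,8), (5,9), (6,8), (6,9), (8,9) — 6 pairs.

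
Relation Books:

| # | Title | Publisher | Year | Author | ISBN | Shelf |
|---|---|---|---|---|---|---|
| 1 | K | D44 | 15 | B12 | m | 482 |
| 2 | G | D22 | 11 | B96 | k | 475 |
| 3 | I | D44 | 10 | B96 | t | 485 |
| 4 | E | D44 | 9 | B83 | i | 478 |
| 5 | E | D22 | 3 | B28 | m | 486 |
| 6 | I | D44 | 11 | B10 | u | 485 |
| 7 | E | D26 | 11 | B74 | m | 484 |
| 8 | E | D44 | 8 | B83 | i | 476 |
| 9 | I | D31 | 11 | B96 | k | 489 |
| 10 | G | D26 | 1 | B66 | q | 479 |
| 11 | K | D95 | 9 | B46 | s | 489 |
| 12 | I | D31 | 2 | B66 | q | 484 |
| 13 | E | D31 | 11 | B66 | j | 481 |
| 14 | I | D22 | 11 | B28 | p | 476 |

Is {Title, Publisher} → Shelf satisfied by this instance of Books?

(Title=K, Publisher=D44): row 1 → Shelf = 482 ✓
(Title=G, Publisher=D22): row 2 → Shelf = 475 ✓
(Title=I, Publisher=D44): rows 3, 6 → Shelf = 485, 485 ✓
(Title=E, Publisher=D44): rows 4, 8 → Shelf takes values {478, 476} — violation
(Title=E, Publisher=D22): row 5 → Shelf = 486 ✓
(Title=E, Publisher=D26): row 7 → Shelf = 484 ✓
(Title=I, Publisher=D31): rows 9, 12 → Shelf takes values {489, 484} — violation
(Title=G, Publisher=D26): row 10 → Shelf = 479 ✓
(Title=K, Publisher=D95): row 11 → Shelf = 489 ✓
(Title=E, Publisher=D31): row 13 → Shelf = 481 ✓
(Title=I, Publisher=D22): row 14 → Shelf = 476 ✓
Two rows agree on {Title, Publisher} but differ on Shelf, so {Title, Publisher} → Shelf does not hold.

No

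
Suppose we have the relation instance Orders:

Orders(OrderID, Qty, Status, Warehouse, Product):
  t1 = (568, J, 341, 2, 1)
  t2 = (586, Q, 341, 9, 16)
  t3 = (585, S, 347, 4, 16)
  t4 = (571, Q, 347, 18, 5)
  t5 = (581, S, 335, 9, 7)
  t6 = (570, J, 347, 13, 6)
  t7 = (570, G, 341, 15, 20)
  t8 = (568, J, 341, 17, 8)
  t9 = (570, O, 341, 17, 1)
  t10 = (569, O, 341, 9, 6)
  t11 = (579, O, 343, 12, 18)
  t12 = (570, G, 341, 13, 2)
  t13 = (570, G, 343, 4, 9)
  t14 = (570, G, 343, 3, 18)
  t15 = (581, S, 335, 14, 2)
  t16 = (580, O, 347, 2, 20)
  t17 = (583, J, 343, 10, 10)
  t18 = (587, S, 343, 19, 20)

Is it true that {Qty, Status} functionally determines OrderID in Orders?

(Qty=J, Status=341): rows 1, 8 → OrderID = 568, 568 ✓
(Qty=Q, Status=341): row 2 → OrderID = 586 ✓
(Qty=S, Status=347): row 3 → OrderID = 585 ✓
(Qty=Q, Status=347): row 4 → OrderID = 571 ✓
(Qty=S, Status=335): rows 5, 15 → OrderID = 581, 581 ✓
(Qty=J, Status=347): row 6 → OrderID = 570 ✓
(Qty=G, Status=341): rows 7, 12 → OrderID = 570, 570 ✓
(Qty=O, Status=341): rows 9, 10 → OrderID takes values {570, 569} — violation
(Qty=O, Status=343): row 11 → OrderID = 579 ✓
(Qty=G, Status=343): rows 13, 14 → OrderID = 570, 570 ✓
(Qty=O, Status=347): row 16 → OrderID = 580 ✓
(Qty=J, Status=343): row 17 → OrderID = 583 ✓
(Qty=S, Status=343): row 18 → OrderID = 587 ✓
Two rows agree on {Qty, Status} but differ on OrderID, so {Qty, Status} -> OrderID does not hold.

No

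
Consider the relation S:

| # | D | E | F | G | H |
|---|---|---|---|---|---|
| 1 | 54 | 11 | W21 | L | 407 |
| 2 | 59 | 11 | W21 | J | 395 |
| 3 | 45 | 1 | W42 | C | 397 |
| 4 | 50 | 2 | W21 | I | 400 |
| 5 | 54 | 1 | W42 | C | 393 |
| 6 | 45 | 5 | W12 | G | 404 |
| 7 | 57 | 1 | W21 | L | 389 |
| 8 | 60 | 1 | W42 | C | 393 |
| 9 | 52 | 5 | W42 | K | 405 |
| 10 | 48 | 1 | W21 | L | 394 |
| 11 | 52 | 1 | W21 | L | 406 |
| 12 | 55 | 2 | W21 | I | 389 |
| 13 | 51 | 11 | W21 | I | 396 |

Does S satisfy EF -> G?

No

(E=11, F=W21): rows 1, 2, 13 → G takes values {L, J, I} — violation
(E=1, F=W42): rows 3, 5, 8 → G = C, C, C ✓
(E=2, F=W21): rows 4, 12 → G = I, I ✓
(E=5, F=W12): row 6 → G = G ✓
(E=1, F=W21): rows 7, 10, 11 → G = L, L, L ✓
(E=5, F=W42): row 9 → G = K ✓
Two rows agree on EF but differ on G, so EF -> G does not hold.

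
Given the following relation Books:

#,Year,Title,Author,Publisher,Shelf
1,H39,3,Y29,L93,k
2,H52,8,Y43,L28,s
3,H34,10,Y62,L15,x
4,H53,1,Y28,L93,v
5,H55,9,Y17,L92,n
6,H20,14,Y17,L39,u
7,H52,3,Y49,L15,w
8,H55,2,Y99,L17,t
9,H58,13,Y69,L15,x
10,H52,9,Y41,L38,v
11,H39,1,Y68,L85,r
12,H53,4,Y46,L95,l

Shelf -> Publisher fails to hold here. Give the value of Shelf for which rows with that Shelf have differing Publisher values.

v

Shelf=k: row 1 → Publisher = L93 ✓
Shelf=s: row 2 → Publisher = L28 ✓
Shelf=x: rows 3, 9 → Publisher = L15, L15 ✓
Shelf=v: rows 4, 10 → Publisher takes values {L93, L38} — violation
Shelf=n: row 5 → Publisher = L92 ✓
Shelf=u: row 6 → Publisher = L39 ✓
Shelf=w: row 7 → Publisher = L15 ✓
Shelf=t: row 8 → Publisher = L17 ✓
Shelf=r: row 11 → Publisher = L85 ✓
Shelf=l: row 12 → Publisher = L95 ✓
The only Shelf value with inconsistent Publisher is Shelf=v.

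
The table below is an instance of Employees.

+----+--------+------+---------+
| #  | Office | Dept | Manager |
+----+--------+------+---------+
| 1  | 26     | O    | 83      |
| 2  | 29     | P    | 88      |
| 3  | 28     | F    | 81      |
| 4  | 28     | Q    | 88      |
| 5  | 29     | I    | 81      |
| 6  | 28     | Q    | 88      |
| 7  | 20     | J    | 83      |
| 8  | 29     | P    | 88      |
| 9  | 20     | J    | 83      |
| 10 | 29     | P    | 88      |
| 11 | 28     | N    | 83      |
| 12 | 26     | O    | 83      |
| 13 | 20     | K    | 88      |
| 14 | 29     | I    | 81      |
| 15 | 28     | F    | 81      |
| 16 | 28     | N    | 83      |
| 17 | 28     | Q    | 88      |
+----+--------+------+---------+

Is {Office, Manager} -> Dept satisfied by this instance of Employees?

(Office=26, Manager=83): rows 1, 12 → Dept = O, O ✓
(Office=29, Manager=88): rows 2, 8, 10 → Dept = P, P, P ✓
(Office=28, Manager=81): rows 3, 15 → Dept = F, F ✓
(Office=28, Manager=88): rows 4, 6, 17 → Dept = Q, Q, Q ✓
(Office=29, Manager=81): rows 5, 14 → Dept = I, I ✓
(Office=20, Manager=83): rows 7, 9 → Dept = J, J ✓
(Office=28, Manager=83): rows 11, 16 → Dept = N, N ✓
(Office=20, Manager=88): row 13 → Dept = K ✓
Every {Office, Manager} value is associated with a single Dept value, so {Office, Manager} -> Dept holds.

Yes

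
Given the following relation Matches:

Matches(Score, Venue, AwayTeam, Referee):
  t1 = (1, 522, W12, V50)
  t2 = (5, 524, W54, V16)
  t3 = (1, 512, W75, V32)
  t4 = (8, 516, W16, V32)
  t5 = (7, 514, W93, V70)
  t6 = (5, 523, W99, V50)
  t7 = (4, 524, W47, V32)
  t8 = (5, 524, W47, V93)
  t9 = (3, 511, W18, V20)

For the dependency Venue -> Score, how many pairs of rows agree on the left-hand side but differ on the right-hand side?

2

Venue=524: violating pairs (2,7), (7,8) — 2 pairs.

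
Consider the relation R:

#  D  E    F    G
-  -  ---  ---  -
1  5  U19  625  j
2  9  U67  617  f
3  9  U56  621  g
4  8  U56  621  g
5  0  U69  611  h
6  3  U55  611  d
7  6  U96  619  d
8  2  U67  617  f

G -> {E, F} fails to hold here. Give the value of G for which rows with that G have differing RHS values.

G=j: row 1 → {E,F} = (U19, 625) ✓
G=f: rows 2, 8 → {E,F} = (U67, 617), (U67, 617) ✓
G=g: rows 3, 4 → {E,F} = (U56, 621), (U56, 621) ✓
G=h: row 5 → {E,F} = (U69, 611) ✓
G=d: rows 6, 7 → {E,F} takes values {(U55, 611), (U96, 619)} — violation
The only G value with inconsistent RHS is G=d.

d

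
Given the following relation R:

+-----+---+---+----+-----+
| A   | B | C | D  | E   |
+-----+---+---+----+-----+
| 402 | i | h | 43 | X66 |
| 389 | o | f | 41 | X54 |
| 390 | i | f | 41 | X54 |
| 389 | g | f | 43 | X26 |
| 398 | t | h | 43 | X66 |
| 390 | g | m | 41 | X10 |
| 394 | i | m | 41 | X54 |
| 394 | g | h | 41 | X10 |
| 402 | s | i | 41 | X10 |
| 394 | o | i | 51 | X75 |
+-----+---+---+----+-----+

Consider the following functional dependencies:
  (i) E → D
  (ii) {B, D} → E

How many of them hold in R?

2

(i) E → D: every LHS value maps to a single RHS value — holds.
(ii) {B, D} → E: every LHS value maps to a single RHS value — holds.
2 of the 2 dependencies hold.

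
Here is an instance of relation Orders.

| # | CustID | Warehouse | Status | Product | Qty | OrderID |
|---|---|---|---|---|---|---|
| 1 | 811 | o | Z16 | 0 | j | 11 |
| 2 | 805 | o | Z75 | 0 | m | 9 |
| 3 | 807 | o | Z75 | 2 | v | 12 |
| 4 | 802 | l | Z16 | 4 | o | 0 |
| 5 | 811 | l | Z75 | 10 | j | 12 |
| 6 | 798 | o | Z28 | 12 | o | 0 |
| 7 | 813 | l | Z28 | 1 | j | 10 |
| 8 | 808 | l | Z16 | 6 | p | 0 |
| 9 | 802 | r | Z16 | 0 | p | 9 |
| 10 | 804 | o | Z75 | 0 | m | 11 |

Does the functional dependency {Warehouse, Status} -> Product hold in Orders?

(Warehouse=o, Status=Z16): row 1 → Product = 0 ✓
(Warehouse=o, Status=Z75): rows 2, 3, 10 → Product takes values {0, 2} — violation
(Warehouse=l, Status=Z16): rows 4, 8 → Product takes values {4, 6} — violation
(Warehouse=l, Status=Z75): row 5 → Product = 10 ✓
(Warehouse=o, Status=Z28): row 6 → Product = 12 ✓
(Warehouse=l, Status=Z28): row 7 → Product = 1 ✓
(Warehouse=r, Status=Z16): row 9 → Product = 0 ✓
Two rows agree on {Warehouse, Status} but differ on Product, so {Warehouse, Status} -> Product does not hold.

No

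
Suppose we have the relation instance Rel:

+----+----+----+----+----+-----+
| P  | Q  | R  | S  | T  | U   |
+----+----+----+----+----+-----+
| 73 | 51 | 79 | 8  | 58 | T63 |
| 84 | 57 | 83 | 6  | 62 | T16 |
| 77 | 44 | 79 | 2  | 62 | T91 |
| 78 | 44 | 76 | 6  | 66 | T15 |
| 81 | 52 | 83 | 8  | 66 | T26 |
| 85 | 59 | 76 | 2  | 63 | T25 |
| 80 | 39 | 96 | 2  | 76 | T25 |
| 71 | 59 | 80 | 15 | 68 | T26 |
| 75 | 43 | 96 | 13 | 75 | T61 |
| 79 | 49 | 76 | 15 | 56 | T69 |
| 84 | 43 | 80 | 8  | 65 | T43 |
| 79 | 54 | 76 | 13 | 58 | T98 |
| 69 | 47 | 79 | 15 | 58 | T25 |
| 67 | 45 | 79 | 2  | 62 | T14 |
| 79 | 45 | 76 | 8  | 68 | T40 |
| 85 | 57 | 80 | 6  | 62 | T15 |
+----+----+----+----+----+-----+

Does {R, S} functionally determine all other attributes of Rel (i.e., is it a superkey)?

Two distinct rows share (R=79, S=2), so {R, S} does not determine every attribute — not a superkey.

No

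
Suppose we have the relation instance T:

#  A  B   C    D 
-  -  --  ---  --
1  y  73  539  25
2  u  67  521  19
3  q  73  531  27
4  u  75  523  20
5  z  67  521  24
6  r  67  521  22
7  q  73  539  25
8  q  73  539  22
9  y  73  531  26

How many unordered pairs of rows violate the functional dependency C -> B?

C=539: all 3 rows agree on B — 0 pairs.
C=521: all 3 rows agree on B — 0 pairs.
C=531: all 2 rows agree on B — 0 pairs.

0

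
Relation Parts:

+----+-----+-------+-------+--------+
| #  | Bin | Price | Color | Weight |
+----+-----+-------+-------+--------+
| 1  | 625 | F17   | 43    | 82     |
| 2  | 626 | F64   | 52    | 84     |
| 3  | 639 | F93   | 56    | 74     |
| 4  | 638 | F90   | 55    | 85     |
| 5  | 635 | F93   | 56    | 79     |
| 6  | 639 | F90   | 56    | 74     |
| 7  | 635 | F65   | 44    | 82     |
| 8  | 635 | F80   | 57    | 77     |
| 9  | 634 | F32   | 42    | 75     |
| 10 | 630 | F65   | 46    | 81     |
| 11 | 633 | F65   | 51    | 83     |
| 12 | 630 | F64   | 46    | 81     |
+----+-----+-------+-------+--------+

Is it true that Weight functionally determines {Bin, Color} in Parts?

Weight=82: rows 1, 7 → {Bin,Color} takes values {(625, 43), (635, 44)} — violation
Weight=84: row 2 → {Bin,Color} = (626, 52) ✓
Weight=74: rows 3, 6 → {Bin,Color} = (639, 56), (639, 56) ✓
Weight=85: row 4 → {Bin,Color} = (638, 55) ✓
Weight=79: row 5 → {Bin,Color} = (635, 56) ✓
Weight=77: row 8 → {Bin,Color} = (635, 57) ✓
Weight=75: row 9 → {Bin,Color} = (634, 42) ✓
Weight=81: rows 10, 12 → {Bin,Color} = (630, 46), (630, 46) ✓
Weight=83: row 11 → {Bin,Color} = (633, 51) ✓
Two rows agree on Weight but differ on {Bin, Color}, so Weight -> {Bin, Color} does not hold.

No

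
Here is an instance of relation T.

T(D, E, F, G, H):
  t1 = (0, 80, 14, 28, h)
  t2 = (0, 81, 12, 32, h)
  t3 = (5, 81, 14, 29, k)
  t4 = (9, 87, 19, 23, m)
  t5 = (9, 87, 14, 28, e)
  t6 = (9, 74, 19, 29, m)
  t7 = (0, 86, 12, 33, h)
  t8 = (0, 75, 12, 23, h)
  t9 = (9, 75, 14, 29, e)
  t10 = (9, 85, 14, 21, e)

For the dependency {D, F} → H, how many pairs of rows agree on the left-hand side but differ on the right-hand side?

0

(D=0, F=12): all 3 rows agree on H — 0 pairs.
(D=9, F=19): all 2 rows agree on H — 0 pairs.
(D=9, F=14): all 3 rows agree on H — 0 pairs.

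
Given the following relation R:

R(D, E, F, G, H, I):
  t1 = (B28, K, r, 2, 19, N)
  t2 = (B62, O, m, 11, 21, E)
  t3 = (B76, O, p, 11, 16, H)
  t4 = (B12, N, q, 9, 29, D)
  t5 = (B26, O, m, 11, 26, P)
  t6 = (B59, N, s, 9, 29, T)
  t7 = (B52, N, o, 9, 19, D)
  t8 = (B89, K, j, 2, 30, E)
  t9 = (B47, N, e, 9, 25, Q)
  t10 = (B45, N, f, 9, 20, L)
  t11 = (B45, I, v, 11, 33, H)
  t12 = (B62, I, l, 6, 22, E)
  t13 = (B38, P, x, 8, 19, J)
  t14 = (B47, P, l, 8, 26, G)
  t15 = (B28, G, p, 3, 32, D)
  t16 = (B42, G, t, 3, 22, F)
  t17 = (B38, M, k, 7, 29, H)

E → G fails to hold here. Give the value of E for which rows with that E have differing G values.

I

E=K: rows 1, 8 → G = 2, 2 ✓
E=O: rows 2, 3, 5 → G = 11, 11, 11 ✓
E=N: rows 4, 6, 7, 9, 10 → G = 9, 9, 9, 9, 9 ✓
E=I: rows 11, 12 → G takes values {11, 6} — violation
E=P: rows 13, 14 → G = 8, 8 ✓
E=G: rows 15, 16 → G = 3, 3 ✓
E=M: row 17 → G = 7 ✓
The only E value with inconsistent G is E=I.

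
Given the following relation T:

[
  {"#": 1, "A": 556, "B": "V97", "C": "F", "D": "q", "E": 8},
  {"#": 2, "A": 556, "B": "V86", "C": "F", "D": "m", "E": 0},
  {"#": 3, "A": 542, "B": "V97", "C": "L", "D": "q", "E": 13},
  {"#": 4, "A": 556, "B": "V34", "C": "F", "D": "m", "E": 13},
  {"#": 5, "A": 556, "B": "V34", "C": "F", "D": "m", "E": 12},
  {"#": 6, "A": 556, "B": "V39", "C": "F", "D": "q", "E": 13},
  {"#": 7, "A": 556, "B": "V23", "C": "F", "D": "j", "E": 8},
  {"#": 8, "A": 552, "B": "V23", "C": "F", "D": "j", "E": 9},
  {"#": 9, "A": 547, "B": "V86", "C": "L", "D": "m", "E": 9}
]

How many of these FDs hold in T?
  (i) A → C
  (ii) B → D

2

(i) A → C: every LHS value maps to a single RHS value — holds.
(ii) B → D: every LHS value maps to a single RHS value — holds.
2 of the 2 dependencies hold.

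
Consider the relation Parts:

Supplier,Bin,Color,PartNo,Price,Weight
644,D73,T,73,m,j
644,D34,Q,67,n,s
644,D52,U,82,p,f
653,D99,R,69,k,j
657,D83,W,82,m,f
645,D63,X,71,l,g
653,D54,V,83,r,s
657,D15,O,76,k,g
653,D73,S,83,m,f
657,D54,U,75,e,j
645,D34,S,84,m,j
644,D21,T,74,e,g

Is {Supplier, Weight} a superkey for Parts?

All 12 rows have distinct {Supplier, Weight} values, so {Supplier, Weight} → (all attributes) holds and {Supplier, Weight} is a superkey.

Yes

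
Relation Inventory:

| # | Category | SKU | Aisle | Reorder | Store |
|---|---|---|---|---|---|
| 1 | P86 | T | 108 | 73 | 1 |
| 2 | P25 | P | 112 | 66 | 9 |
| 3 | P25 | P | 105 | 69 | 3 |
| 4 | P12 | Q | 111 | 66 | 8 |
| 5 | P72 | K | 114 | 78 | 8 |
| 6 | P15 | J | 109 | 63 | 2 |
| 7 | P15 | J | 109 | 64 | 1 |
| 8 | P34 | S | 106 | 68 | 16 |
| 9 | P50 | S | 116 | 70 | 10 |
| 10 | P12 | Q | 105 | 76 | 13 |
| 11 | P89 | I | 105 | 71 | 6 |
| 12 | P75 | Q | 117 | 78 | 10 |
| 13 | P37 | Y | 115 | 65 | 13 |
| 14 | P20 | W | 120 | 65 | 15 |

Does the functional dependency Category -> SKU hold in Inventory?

Category=P86: row 1 → SKU = T ✓
Category=P25: rows 2, 3 → SKU = P, P ✓
Category=P12: rows 4, 10 → SKU = Q, Q ✓
Category=P72: row 5 → SKU = K ✓
Category=P15: rows 6, 7 → SKU = J, J ✓
Category=P34: row 8 → SKU = S ✓
Category=P50: row 9 → SKU = S ✓
Category=P89: row 11 → SKU = I ✓
Category=P75: row 12 → SKU = Q ✓
Category=P37: row 13 → SKU = Y ✓
Category=P20: row 14 → SKU = W ✓
Every Category value is associated with a single SKU value, so Category -> SKU holds.

Yes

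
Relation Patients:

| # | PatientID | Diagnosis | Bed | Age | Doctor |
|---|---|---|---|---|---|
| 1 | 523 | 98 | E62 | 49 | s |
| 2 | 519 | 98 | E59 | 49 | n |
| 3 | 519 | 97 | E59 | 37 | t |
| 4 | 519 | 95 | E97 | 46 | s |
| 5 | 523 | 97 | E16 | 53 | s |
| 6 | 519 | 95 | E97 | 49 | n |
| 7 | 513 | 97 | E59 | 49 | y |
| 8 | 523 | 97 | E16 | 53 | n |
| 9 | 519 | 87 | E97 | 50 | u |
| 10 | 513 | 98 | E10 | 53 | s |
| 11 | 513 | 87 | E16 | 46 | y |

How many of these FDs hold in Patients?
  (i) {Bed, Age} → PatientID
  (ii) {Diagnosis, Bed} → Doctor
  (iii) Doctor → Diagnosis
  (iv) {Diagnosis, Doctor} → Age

0

(i) {Bed, Age} → PatientID: (Bed=E59, Age=49): rows 2, 7 → PatientID takes values {519, 513} — violation — fails.
(ii) {Diagnosis, Bed} → Doctor: (Diagnosis=97, Bed=E59): rows 3, 7 → Doctor takes values {t, y} — violation; (Diagnosis=95, Bed=E97): rows 4, 6 → Doctor takes values {s, n} — violation; (Diagnosis=97, Bed=E16): rows 5, 8 → Doctor takes values {s, n} — violation — fails.
(iii) Doctor → Diagnosis: Doctor=s: rows 1, 4, 5, 10 → Diagnosis takes values {98, 95, 97} — violation; Doctor=n: rows 2, 6, 8 → Diagnosis takes values {98, 95, 97} — violation; Doctor=y: rows 7, 11 → Diagnosis takes values {97, 87} — violation — fails.
(iv) {Diagnosis, Doctor} → Age: (Diagnosis=98, Doctor=s): rows 1, 10 → Age takes values {49, 53} — violation — fails.
None of the 4 dependencies hold.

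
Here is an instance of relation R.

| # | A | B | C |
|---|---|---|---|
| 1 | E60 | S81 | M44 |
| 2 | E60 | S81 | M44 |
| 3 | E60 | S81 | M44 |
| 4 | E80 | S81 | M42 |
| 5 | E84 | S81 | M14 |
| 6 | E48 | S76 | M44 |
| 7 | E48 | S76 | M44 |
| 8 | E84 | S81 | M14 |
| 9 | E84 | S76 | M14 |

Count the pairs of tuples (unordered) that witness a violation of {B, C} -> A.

(B=S81, C=M44): all 3 rows agree on A — 0 pairs.
(B=S81, C=M14): all 2 rows agree on A — 0 pairs.
(B=S76, C=M44): all 2 rows agree on A — 0 pairs.

0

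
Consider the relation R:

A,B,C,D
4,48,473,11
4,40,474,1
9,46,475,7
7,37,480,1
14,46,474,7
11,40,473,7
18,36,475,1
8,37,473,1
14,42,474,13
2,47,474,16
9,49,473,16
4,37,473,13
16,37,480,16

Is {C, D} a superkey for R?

Yes

All 13 rows have distinct {C, D} values, so {C, D} → (all attributes) holds and {C, D} is a superkey.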